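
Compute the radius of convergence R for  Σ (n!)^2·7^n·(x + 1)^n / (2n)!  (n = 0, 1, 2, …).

Ratio test: |a_{n+1}/a_n| = (n+1)²/[(2n+1)·(2n+2)] · 7 → 7/4 as n → ∞.
Hence the series converges for |x + 1| < 1/(7/4) = 4/7, so the radius of convergence is 4/7.

R = 4/7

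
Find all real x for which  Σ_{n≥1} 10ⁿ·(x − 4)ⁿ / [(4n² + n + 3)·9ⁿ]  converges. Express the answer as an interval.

Apply the ratio test: |a_{n+1}| / |a_n| = [(4n² + n + 3)/(4(n+1)² + (n+1) + 3)] · 10/9, which tends to 10/9 as n → ∞.
Thus R = 1/(10/9) = 9/10.
Endpoint x = 49/10: the series is dominated by a constant times Σ 1/n², which converges (p = 2 > 1).
When x = 31/10, absolute convergence follows by limit comparison with Σ 1/n².

[31/10, 49/10]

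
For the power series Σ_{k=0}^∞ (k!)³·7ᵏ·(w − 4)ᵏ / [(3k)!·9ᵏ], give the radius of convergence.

Apply the ratio test: |a_{k+1}| / |a_k| = (k+1)³/[(3k+1)·(3k+2)·(3k+3)] · 7/9, which tends to 7/243 as k → ∞.
Thus R = 1/(7/243) = 243/7.

R = 243/7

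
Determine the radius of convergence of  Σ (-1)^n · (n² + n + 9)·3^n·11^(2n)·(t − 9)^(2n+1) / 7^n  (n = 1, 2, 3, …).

Apply the ratio test: |a_{n+1}| / |a_n| = [((n+1)² + (n+1) + 9)/(n² + n + 9)] · 3·121/7, which tends to 363/7 as n → ∞.
Successive powers of (t − 9) differ by 2, so the series converges when |t − 9|² · 363/7 < 1, i.e. |t − 9| < √(7/363). So R = √21/33.

R = √21/33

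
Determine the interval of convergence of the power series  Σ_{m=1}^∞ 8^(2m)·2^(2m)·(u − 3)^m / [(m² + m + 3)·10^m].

The ratio of consecutive coefficients is [(m² + m + 3)/((m+1)² + (m+1) + 3)] · 64·4/10 → 128/5.
The series converges when 128/5 · |u − 3| < 1, giving R = 5/128.
Check u = 389/128: the series is dominated by a constant times Σ 1/m², which converges (p = 2 > 1).
At u = 379/128: absolute convergence follows by limit comparison with Σ 1/m².

[379/128, 389/128]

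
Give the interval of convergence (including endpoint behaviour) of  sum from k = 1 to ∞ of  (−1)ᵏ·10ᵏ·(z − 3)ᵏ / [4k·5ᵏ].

(5/2, 7/2]

Ratio test: |a_{k+1}/a_k| = [4k/4(k+1)] · 10/5 → 2 as k → ∞.
The series converges when 2 · |z − 3| < 1, giving R = 1/2.
Check z = 7/2: an alternating series whose terms decrease to 0 in absolute value, so it converges by the Leibniz criterion.
When z = 5/2, comparison with the harmonic series Σ 1/k shows the series diverges.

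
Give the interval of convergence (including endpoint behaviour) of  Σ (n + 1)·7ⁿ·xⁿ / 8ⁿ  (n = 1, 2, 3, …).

(-8/7, 8/7)

Apply the ratio test: |a_{n+1}| / |a_n| = [((n+1) + 1)/(n + 1)] · 7/8, which tends to 7/8 as n → ∞.
Hence the series converges for |x| < 1/(7/8) = 8/7, so the radius of convergence is 8/7.
Check x = 8/7: the terms have absolute value of order n, which does not tend to 0, so the series diverges by the divergence test.
Endpoint x = -8/7: the n-th term does not approach 0; divergence by the term test.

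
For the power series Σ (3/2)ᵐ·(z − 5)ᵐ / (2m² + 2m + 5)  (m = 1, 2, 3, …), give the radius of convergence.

By the ratio test, |a_{m+1}/a_m| = [(2m² + 2m + 5)/(2(m+1)² + 2(m+1) + 5)] · 3/2 → 3/2.
Thus R = 1/(3/2) = 2/3.

R = 2/3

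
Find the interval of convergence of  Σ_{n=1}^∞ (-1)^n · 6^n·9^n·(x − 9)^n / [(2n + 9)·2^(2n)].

Ratio test: |a_{n+1}/a_n| = [(2n + 9)/(2(n+1) + 9)] · 6·9/4 → 27/2 as n → ∞.
Thus R = 1/(27/2) = 2/27.
Endpoint x = 245/27: an alternating series whose terms decrease to 0 in absolute value, so it converges by the Leibniz criterion.
When x = 241/27, the terms behave like c/n; limit comparison with the harmonic series gives divergence.

(241/27, 245/27]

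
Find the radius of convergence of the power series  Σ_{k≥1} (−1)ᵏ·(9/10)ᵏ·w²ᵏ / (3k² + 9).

R = √10/3

By the ratio test, |a_{k+1}/a_k| = [(3k² + 9)/(3(k+1)² + 9)] · 9/10 → 9/10.
Since the exponent of w increases by 2 each term, convergence requires |w|² < 10/9, hence R = √10/3.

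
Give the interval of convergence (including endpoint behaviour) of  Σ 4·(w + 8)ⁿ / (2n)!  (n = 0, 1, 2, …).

(−∞, ∞)

The ratio of consecutive coefficients is 4/4 · 1/[(2n+1)·(2n+2)] → 0.
The ratio tends to 0 regardless of w, hence R = ∞.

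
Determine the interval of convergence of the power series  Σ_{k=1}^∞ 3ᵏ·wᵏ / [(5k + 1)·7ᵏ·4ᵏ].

Apply the ratio test: |a_{k+1}| / |a_k| = [(5k + 1)/(5(k+1) + 1)] · 3/(7·4), which tends to 3/28 as k → ∞.
The series converges when 3/28 · |w| < 1, giving R = 28/3.
Check w = 28/3: the terms behave like c/k; limit comparison with the harmonic series gives divergence.
Endpoint w = -28/3: an alternating series whose terms decrease to 0 in absolute value, so it converges by the Leibniz criterion.

[-28/3, 28/3)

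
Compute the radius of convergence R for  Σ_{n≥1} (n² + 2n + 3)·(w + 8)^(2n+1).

R = 1

Apply the ratio test: |a_{n+1}| / |a_n| = ((n+1)² + 2(n+1) + 3)/(n² + 2n + 3), which tends to 1 as n → ∞.
Successive powers of (w + 8) differ by 2, so the series converges when |w + 8|² · 1 < 1, i.e. |w + 8| < √(1) = 1. So R = 1.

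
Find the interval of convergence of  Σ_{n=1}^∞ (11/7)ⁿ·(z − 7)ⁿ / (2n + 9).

Apply the ratio test: |a_{n+1}| / |a_n| = [(2n + 9)/(2(n+1) + 9)] · 11/7, which tends to 11/7 as n → ∞.
Thus R = 1/(11/7) = 7/11.
At z = 84/11: the terms are asymptotic to a nonzero constant times 1/n, so the series diverges by limit comparison with Σ 1/n.
Check z = 70/11: the terms alternate in sign and decrease monotonically to 0 in absolute value (size ~ c/n), so the alternating series test gives convergence.

[70/11, 84/11)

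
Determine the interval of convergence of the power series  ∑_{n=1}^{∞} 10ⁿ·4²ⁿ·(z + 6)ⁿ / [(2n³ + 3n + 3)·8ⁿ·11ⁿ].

[-131/20, -109/20]

Ratio test: |a_{n+1}/a_n| = [(2n³ + 3n + 3)/(2(n+1)³ + 3(n+1) + 3)] · 10·16/(8·11) → 20/11 as n → ∞.
Thus R = 1/(20/11) = 11/20.
Check z = -109/20: absolute convergence follows by limit comparison with Σ 1/n³.
At z = -131/20: the terms are on the order of 1/n³, so the series converges absolutely by comparison with the p-series (p = 3 > 1).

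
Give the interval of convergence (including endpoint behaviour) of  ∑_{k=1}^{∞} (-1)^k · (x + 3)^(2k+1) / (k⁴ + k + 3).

Ratio test: |a_{k+1}/a_k| = (k⁴ + k + 3)/((k+1)⁴ + (k+1) + 3) → 1 as k → ∞.
Successive powers of (x + 3) differ by 2, so the series converges when |x + 3|² · 1 < 1, i.e. |x + 3| < √(1) = 1. So R = 1.
At x = -2: the terms are on the order of 1/k⁴, so the series converges absolutely by comparison with the p-series (p = 4 > 1).
At x = -4: the terms are on the order of 1/k⁴, so the series converges absolutely by comparison with the p-series (p = 4 > 1).

[-4, -2]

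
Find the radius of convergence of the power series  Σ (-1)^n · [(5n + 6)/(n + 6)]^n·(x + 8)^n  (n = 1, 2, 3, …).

R = 1/5

Applying the root test, |a_n|^(1/n) = (5n + 6)/(n + 6) → 5.
Thus R = 1/(5) = 1/5.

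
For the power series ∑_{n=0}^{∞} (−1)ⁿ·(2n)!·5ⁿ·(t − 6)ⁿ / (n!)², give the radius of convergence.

R = 1/20

Apply the ratio test: |a_{n+1}| / |a_n| = (2n+1)·(2n+2)/(n+1)² · 5, which tends to 20 as n → ∞.
Convergence for |t − 6| · 20 < 1, i.e. |t − 6| < 1/20. So R = 1/20.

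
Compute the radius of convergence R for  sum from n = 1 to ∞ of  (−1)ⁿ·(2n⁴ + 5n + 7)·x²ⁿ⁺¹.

The ratio of consecutive coefficients is (2(n+1)⁴ + 5(n+1) + 7)/(2n⁴ + 5n + 7) → 1.
Writing y = x², the series in y has radius 1, so |x| < √(1) = 1 and R = 1.

R = 1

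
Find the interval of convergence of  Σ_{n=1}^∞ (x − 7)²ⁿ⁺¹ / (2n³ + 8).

Ratio test: |a_{n+1}/a_n| = (2n³ + 8)/(2(n+1)³ + 8) → 1 as n → ∞.
Since the exponent of (x − 7) increases by 2 each term, convergence requires |x − 7|² < 1, hence R = 1.
At x = 8: absolute convergence follows by limit comparison with Σ 1/n³.
At x = 6: absolute convergence follows by limit comparison with Σ 1/n³.

[6, 8]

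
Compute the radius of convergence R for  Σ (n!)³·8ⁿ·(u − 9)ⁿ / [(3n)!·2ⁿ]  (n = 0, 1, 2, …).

The ratio of consecutive coefficients is (n+1)³/[(3n+1)·(3n+2)·(3n+3)] · 8/2 → 4/27.
Convergence for |u − 9| · 4/27 < 1, i.e. |u − 9| < 27/4. So R = 27/4.

R = 27/4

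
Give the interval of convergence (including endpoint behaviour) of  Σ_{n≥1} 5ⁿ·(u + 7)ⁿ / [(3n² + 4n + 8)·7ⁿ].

[-42/5, -28/5]

By the ratio test, |a_{n+1}/a_n| = [(3n² + 4n + 8)/(3(n+1)² + 4(n+1) + 8)] · 5/7 → 5/7.
Convergence for |u + 7| · 5/7 < 1, i.e. |u + 7| < 7/5. So R = 7/5.
At u = -28/5: the series is dominated by a constant times Σ 1/n², which converges (p = 2 > 1).
At u = -42/5: the terms are on the order of 1/n², so the series converges absolutely by comparison with the p-series (p = 2 > 1).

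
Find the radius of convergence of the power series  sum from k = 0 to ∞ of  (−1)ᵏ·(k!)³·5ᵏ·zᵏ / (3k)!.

Apply the ratio test: |a_{k+1}| / |a_k| = (k+1)³/[(3k+1)·(3k+2)·(3k+3)] · 5, which tends to 5/27 as k → ∞.
Thus R = 1/(5/27) = 27/5.

R = 27/5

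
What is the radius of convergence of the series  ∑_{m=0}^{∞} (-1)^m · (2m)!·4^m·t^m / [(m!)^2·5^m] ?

The ratio of consecutive coefficients is (2m+1)·(2m+2)/(m+1)² · 4/5 → 16/5.
Convergence for |t| · 16/5 < 1, i.e. |t| < 5/16. So R = 5/16.

R = 5/16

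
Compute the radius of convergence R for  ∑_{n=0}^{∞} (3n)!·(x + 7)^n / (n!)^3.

By the ratio test, |a_{n+1}/a_n| = (3n+1)·(3n+2)·(3n+3)/(n+1)³ → 27.
The series converges when 27 · |x + 7| < 1, giving R = 1/27.

R = 1/27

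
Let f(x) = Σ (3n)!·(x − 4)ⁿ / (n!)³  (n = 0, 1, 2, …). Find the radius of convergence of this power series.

R = 1/27

Apply the ratio test: |a_{n+1}| / |a_n| = (3n+1)·(3n+2)·(3n+3)/(n+1)³, which tends to 27 as n → ∞.
Convergence for |x − 4| · 27 < 1, i.e. |x − 4| < 1/27. So R = 1/27.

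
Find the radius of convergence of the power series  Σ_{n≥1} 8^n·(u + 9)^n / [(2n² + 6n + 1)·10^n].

Ratio test: |a_{n+1}/a_n| = [(2n² + 6n + 1)/(2(n+1)² + 6(n+1) + 1)] · 8/10 → 4/5 as n → ∞.
Thus R = 1/(4/5) = 5/4.

R = 5/4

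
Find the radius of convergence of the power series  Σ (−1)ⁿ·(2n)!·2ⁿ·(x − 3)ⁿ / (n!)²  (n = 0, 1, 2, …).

By the ratio test, |a_{n+1}/a_n| = (2n+1)·(2n+2)/(n+1)² · 2 → 8.
Thus R = 1/(8) = 1/8.

R = 1/8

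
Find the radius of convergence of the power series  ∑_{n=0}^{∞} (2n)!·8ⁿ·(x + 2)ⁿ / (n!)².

By the ratio test, |a_{n+1}/a_n| = (2n+1)·(2n+2)/(n+1)² · 8 → 32.
Thus R = 1/(32) = 1/32.

R = 1/32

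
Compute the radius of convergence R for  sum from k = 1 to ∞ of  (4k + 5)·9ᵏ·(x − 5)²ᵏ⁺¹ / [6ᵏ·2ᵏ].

Apply the ratio test: |a_{k+1}| / |a_k| = [(4(k+1) + 5)/(4k + 5)] · 9/(6·2), which tends to 3/4 as k → ∞.
Successive powers of (x − 5) differ by 2, so the series converges when |x − 5|² · 3/4 < 1, i.e. |x − 5| < √(4/3). So R = 2√3/3.

R = 2√3/3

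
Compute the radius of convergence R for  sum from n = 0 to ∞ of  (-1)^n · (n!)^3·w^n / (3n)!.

R = 27

Apply the ratio test: |a_{n+1}| / |a_n| = (n+1)³/[(3n+1)·(3n+2)·(3n+3)], which tends to 1/27 as n → ∞.
The series converges when 1/27 · |w| < 1, giving R = 27.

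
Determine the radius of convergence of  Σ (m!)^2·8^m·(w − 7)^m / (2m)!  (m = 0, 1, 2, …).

Apply the ratio test: |a_{m+1}| / |a_m| = (m+1)²/[(2m+1)·(2m+2)] · 8, which tends to 2 as m → ∞.
Hence the series converges for |w − 7| < 1/(2) = 1/2, so the radius of convergence is 1/2.

R = 1/2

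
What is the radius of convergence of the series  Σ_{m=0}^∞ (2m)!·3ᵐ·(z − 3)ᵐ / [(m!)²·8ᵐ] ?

By the ratio test, |a_{m+1}/a_m| = (2m+1)·(2m+2)/(m+1)² · 3/8 → 3/2.
Hence the series converges for |z − 3| < 1/(3/2) = 2/3, so the radius of convergence is 2/3.

R = 2/3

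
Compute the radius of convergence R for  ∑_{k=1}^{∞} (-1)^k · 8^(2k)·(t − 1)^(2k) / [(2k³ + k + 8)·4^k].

R = 1/4

Apply the ratio test: |a_{k+1}| / |a_k| = [(2k³ + k + 8)/(2(k+1)³ + (k+1) + 8)] · 64/4, which tends to 16 as k → ∞.
Since the exponent of (t − 1) increases by 2 each term, convergence requires |t − 1|² < 1/16, hence R = 1/4.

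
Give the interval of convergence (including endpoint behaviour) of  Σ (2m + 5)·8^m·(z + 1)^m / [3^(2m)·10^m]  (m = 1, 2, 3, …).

The ratio of consecutive coefficients is [(2(m+1) + 5)/(2m + 5)] · 8/(9·10) → 4/45.
Hence the series converges for |z + 1| < 1/(4/45) = 45/4, so the radius of convergence is 45/4.
Endpoint z = 41/4: the terms have absolute value of order m, which does not tend to 0, so the series diverges by the divergence test.
Check z = -49/4: the terms do not tend to 0, so the series diverges.

(-49/4, 41/4)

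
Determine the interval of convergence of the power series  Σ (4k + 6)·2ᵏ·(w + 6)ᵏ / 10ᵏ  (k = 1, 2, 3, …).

Ratio test: |a_{k+1}/a_k| = [(4(k+1) + 6)/(4k + 6)] · 2/10 → 1/5 as k → ∞.
The series converges when 1/5 · |w + 6| < 1, giving R = 5.
At w = -1: the terms have absolute value of order k, which does not tend to 0, so the series diverges by the divergence test.
When w = -11, the terms do not tend to 0, so the series diverges.

(-11, -1)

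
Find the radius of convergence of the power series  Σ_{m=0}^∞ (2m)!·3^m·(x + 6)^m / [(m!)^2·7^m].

R = 7/12

The ratio of consecutive coefficients is (2m+1)·(2m+2)/(m+1)² · 3/7 → 12/7.
The series converges when 12/7 · |x + 6| < 1, giving R = 7/12.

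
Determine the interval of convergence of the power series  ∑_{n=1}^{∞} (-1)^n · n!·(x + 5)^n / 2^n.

By the ratio test, |a_{n+1}/a_n| = (n+1) · 1/2 → ∞.
Since the ratio → ∞, the series diverges for every x ≠ -5, and R = 0.

{-5}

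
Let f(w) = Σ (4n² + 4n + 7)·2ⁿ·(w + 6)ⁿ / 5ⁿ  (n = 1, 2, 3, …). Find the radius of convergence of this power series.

Apply the ratio test: |a_{n+1}| / |a_n| = [(4(n+1)² + 4(n+1) + 7)/(4n² + 4n + 7)] · 2/5, which tends to 2/5 as n → ∞.
Convergence for |w + 6| · 2/5 < 1, i.e. |w + 6| < 5/2. So R = 5/2.

R = 5/2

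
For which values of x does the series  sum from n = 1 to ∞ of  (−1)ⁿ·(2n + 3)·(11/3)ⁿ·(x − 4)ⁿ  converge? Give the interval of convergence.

(41/11, 47/11)

Ratio test: |a_{n+1}/a_n| = [(2(n+1) + 3)/(2n + 3)] · 11/3 → 11/3 as n → ∞.
The series converges when 11/3 · |x − 4| < 1, giving R = 3/11.
Endpoint x = 47/11: the terms have absolute value of order n, which does not tend to 0, so the series diverges by the divergence test.
Endpoint x = 41/11: the n-th term does not approach 0; divergence by the term test.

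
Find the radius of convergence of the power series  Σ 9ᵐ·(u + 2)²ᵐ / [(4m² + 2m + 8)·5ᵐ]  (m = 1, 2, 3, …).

Ratio test: |a_{m+1}/a_m| = [(4m² + 2m + 8)/(4(m+1)² + 2(m+1) + 8)] · 9/5 → 9/5 as m → ∞.
Writing y = (u + 2)², the series in y has radius 5/9, so |u + 2| < √(5/9) and R = √5/3.

R = √5/3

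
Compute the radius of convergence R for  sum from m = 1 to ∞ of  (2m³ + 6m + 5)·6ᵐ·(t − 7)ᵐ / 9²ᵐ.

R = 27/2

By the ratio test, |a_{m+1}/a_m| = [(2(m+1)³ + 6(m+1) + 5)/(2m³ + 6m + 5)] · 6/81 → 2/27.
Hence the series converges for |t − 7| < 1/(2/27) = 27/2, so the radius of convergence is 27/2.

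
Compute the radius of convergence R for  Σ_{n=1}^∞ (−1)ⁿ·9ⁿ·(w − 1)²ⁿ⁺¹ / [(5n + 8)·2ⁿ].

R = √2/3

The ratio of consecutive coefficients is [(5n + 8)/(5(n+1) + 8)] · 9/2 → 9/2.
Writing y = (w − 1)², the series in y has radius 2/9, so |w − 1| < √(2/9) and R = √2/3.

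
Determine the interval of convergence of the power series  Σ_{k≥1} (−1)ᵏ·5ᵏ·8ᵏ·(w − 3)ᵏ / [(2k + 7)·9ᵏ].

Apply the ratio test: |a_{k+1}| / |a_k| = [(2k + 7)/(2(k+1) + 7)] · 5·8/9, which tends to 40/9 as k → ∞.
Thus R = 1/(40/9) = 9/40.
Check w = 129/40: the terms alternate in sign and decrease monotonically to 0 in absolute value (size ~ c/k), so the alternating series test gives convergence.
Endpoint w = 111/40: the terms are asymptotic to a nonzero constant times 1/k, so the series diverges by limit comparison with Σ 1/k.

(111/40, 129/40]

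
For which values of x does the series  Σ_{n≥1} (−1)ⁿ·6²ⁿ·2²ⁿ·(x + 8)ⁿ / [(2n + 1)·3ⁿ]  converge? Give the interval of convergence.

(-385/48, -383/48]

Apply the ratio test: |a_{n+1}| / |a_n| = [(2n + 1)/(2(n+1) + 1)] · 36·4/3, which tends to 48 as n → ∞.
Hence the series converges for |x + 8| < 1/(48) = 1/48, so the radius of convergence is 1/48.
Check x = -383/48: convergence follows from the alternating series test (terms decrease monotonically to 0).
Endpoint x = -385/48: comparison with the harmonic series Σ 1/n shows the series diverges.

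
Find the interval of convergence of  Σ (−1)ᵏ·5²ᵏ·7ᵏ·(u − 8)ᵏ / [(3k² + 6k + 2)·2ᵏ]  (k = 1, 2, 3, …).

[1398/175, 1402/175]

Ratio test: |a_{k+1}/a_k| = [(3k² + 6k + 2)/(3(k+1)² + 6(k+1) + 2)] · 25·7/2 → 175/2 as k → ∞.
Thus R = 1/(175/2) = 2/175.
At u = 1402/175: absolute convergence follows by limit comparison with Σ 1/k².
Check u = 1398/175: absolute convergence follows by limit comparison with Σ 1/k².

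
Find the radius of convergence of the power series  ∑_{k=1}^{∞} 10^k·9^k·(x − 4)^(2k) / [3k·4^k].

R = √10/15

Ratio test: |a_{k+1}/a_k| = [3k/3(k+1)] · 10·9/4 → 45/2 as k → ∞.
Successive powers of (x − 4) differ by 2, so the series converges when |x − 4|² · 45/2 < 1, i.e. |x − 4| < √(2/45). So R = √10/15.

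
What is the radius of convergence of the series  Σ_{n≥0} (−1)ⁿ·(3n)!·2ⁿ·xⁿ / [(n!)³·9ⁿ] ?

R = 1/6

Apply the ratio test: |a_{n+1}| / |a_n| = (3n+1)·(3n+2)·(3n+3)/(n+1)³ · 2/9, which tends to 6 as n → ∞.
The series converges when 6 · |x| < 1, giving R = 1/6.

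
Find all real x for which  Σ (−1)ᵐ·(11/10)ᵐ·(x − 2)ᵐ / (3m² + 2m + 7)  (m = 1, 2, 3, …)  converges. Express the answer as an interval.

[12/11, 32/11]

Apply the ratio test: |a_{m+1}| / |a_m| = [(3m² + 2m + 7)/(3(m+1)² + 2(m+1) + 7)] · 11/10, which tends to 11/10 as m → ∞.
Thus R = 1/(11/10) = 10/11.
Check x = 32/11: the series is dominated by a constant times Σ 1/m², which converges (p = 2 > 1).
Check x = 12/11: the series is dominated by a constant times Σ 1/m², which converges (p = 2 > 1).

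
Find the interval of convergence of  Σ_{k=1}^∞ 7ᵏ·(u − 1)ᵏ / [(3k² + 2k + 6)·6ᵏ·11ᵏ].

[-59/7, 73/7]

Ratio test: |a_{k+1}/a_k| = [(3k² + 2k + 6)/(3(k+1)² + 2(k+1) + 6)] · 7/(6·11) → 7/66 as k → ∞.
Thus R = 1/(7/66) = 66/7.
Endpoint u = 73/7: the terms are on the order of 1/k², so the series converges absolutely by comparison with the p-series (p = 2 > 1).
Check u = -59/7: the terms are on the order of 1/k², so the series converges absolutely by comparison with the p-series (p = 2 > 1).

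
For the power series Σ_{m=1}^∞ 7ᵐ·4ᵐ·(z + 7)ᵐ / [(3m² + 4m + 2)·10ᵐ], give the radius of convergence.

R = 5/14

By the ratio test, |a_{m+1}/a_m| = [(3m² + 4m + 2)/(3(m+1)² + 4(m+1) + 2)] · 7·4/10 → 14/5.
Convergence for |z + 7| · 14/5 < 1, i.e. |z + 7| < 5/14. So R = 5/14.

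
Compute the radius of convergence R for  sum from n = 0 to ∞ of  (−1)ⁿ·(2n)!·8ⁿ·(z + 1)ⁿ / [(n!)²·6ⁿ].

R = 3/16

Ratio test: |a_{n+1}/a_n| = (2n+1)·(2n+2)/(n+1)² · 8/6 → 16/3 as n → ∞.
Hence the series converges for |z + 1| < 1/(16/3) = 3/16, so the radius of convergence is 3/16.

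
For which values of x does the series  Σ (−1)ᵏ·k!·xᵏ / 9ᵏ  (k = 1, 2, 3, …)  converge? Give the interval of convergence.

Apply the ratio test: |a_{k+1}| / |a_k| = (k+1) · 1/9, which tends to ∞ as k → ∞.
Since the ratio → ∞, the series diverges for every x ≠ 0, and R = 0.

{0}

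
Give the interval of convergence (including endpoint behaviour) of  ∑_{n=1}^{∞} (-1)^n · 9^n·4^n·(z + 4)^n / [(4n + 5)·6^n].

(-25/6, -23/6]

Ratio test: |a_{n+1}/a_n| = [(4n + 5)/(4(n+1) + 5)] · 9·4/6 → 6 as n → ∞.
Convergence for |z + 4| · 6 < 1, i.e. |z + 4| < 1/6. So R = 1/6.
Endpoint z = -23/6: the terms alternate in sign and decrease monotonically to 0 in absolute value (size ~ c/n), so the alternating series test gives convergence.
At z = -25/6: the terms behave like c/n; limit comparison with the harmonic series gives divergence.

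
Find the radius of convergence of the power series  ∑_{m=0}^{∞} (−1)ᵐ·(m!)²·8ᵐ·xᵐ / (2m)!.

The ratio of consecutive coefficients is (m+1)²/[(2m+1)·(2m+2)] · 8 → 2.
Thus R = 1/(2) = 1/2.

R = 1/2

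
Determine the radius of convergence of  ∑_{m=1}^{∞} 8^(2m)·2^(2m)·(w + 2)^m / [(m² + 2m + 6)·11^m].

R = 11/256

The ratio of consecutive coefficients is [(m² + 2m + 6)/((m+1)² + 2(m+1) + 6)] · 64·4/11 → 256/11.
Convergence for |w + 2| · 256/11 < 1, i.e. |w + 2| < 11/256. So R = 11/256.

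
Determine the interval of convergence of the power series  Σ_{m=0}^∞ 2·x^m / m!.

Apply the ratio test: |a_{m+1}| / |a_m| = 2/2 · 1/(m+1), which tends to 0 as m → ∞.
Since the limit is 0 < 1 for every x, the series converges on all of ℝ and R = ∞.

(−∞, ∞)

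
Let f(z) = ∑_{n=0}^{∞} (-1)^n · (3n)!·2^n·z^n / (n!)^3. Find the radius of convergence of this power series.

The ratio of consecutive coefficients is (3n+1)·(3n+2)·(3n+3)/(n+1)³ · 2 → 54.
Thus R = 1/(54) = 1/54.

R = 1/54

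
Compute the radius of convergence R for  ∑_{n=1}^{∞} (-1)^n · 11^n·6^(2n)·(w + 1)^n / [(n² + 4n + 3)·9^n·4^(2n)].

By the ratio test, |a_{n+1}/a_n| = [(n² + 4n + 3)/((n+1)² + 4(n+1) + 3)] · 11·36/(9·16) → 11/4.
The series converges when 11/4 · |w + 1| < 1, giving R = 4/11.

R = 4/11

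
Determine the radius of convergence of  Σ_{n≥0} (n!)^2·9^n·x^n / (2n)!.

R = 4/9

Ratio test: |a_{n+1}/a_n| = (n+1)²/[(2n+1)·(2n+2)] · 9 → 9/4 as n → ∞.
Hence the series converges for |x| < 1/(9/4) = 4/9, so the radius of convergence is 4/9.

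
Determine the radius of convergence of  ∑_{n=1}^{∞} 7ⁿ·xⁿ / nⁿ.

R = ∞

By the Cauchy root test, |a_n|^(1/n) = 7/n → 0.
The limit is 0 for every x, so R = ∞.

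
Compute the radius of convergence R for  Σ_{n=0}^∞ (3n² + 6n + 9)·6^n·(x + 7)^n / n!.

R = ∞

Ratio test: |a_{n+1}/a_n| = (3(n+1)² + 6(n+1) + 9)/(3n² + 6n + 9) · 6 · 1/(n+1) → 0 as n → ∞.
Since the limit is 0 < 1 for every x, the series converges on all of ℝ and R = ∞.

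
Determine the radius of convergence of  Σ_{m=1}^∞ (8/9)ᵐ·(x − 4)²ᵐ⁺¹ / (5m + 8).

Apply the ratio test: |a_{m+1}| / |a_m| = [(5m + 8)/(5(m+1) + 8)] · 8/9, which tends to 8/9 as m → ∞.
Writing y = (x − 4)², the series in y has radius 9/8, so |x − 4| < √(9/8) and R = 3√2/4.

R = 3√2/4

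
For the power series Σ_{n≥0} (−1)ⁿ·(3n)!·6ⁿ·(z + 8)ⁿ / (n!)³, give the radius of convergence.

Apply the ratio test: |a_{n+1}| / |a_n| = (3n+1)·(3n+2)·(3n+3)/(n+1)³ · 6, which tends to 162 as n → ∞.
Convergence for |z + 8| · 162 < 1, i.e. |z + 8| < 1/162. So R = 1/162.

R = 1/162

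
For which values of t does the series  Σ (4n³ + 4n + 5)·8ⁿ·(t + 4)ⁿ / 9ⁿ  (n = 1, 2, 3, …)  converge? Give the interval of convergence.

(-41/8, -23/8)

Ratio test: |a_{n+1}/a_n| = [(4(n+1)³ + 4(n+1) + 5)/(4n³ + 4n + 5)] · 8/9 → 8/9 as n → ∞.
The series converges when 8/9 · |t + 4| < 1, giving R = 9/8.
At t = -23/8: the n-th term does not approach 0; divergence by the term test.
When t = -41/8, the n-th term does not approach 0; divergence by the term test.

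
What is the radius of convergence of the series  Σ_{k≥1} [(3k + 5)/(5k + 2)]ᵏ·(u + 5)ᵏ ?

By the Cauchy root test, |a_k|^(1/k) = (3k + 5)/(5k + 2) → 3/5.
The series converges when 3/5 · |u + 5| < 1, giving R = 5/3.

R = 5/3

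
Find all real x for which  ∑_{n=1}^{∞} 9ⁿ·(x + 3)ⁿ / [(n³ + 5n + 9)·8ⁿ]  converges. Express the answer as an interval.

[-35/9, -19/9]

Ratio test: |a_{n+1}/a_n| = [(n³ + 5n + 9)/((n+1)³ + 5(n+1) + 9)] · 9/8 → 9/8 as n → ∞.
Hence the series converges for |x + 3| < 1/(9/8) = 8/9, so the radius of convergence is 8/9.
When x = -19/9, the terms are on the order of 1/n³, so the series converges absolutely by comparison with the p-series (p = 3 > 1).
When x = -35/9, the series is dominated by a constant times Σ 1/n³, which converges (p = 3 > 1).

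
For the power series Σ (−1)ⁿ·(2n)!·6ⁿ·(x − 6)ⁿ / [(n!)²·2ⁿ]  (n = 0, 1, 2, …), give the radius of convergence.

By the ratio test, |a_{n+1}/a_n| = (2n+1)·(2n+2)/(n+1)² · 6/2 → 12.
The series converges when 12 · |x − 6| < 1, giving R = 1/12.

R = 1/12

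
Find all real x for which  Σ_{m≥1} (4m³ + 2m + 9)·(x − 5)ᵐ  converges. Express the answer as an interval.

(4, 6)

Ratio test: |a_{m+1}/a_m| = (4(m+1)³ + 2(m+1) + 9)/(4m³ + 2m + 9) → 1 as m → ∞.
So the series converges when |x − 5| < 1 and diverges when |x − 5| > 1; R = 1.
When x = 6, the terms do not tend to 0, so the series diverges.
When x = 4, the m-th term does not approach 0; divergence by the term test.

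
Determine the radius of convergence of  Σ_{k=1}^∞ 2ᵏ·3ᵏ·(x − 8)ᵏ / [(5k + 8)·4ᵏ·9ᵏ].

R = 6

By the ratio test, |a_{k+1}/a_k| = [(5k + 8)/(5(k+1) + 8)] · 2·3/(4·9) → 1/6.
Hence the series converges for |x − 8| < 1/(1/6) = 6, so the radius of convergence is 6.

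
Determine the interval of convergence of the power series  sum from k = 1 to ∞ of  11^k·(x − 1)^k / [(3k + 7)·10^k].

[1/11, 21/11)

Apply the ratio test: |a_{k+1}| / |a_k| = [(3k + 7)/(3(k+1) + 7)] · 11/10, which tends to 11/10 as k → ∞.
Convergence for |x − 1| · 11/10 < 1, i.e. |x − 1| < 10/11. So R = 10/11.
At x = 21/11: comparison with the harmonic series Σ 1/k shows the series diverges.
When x = 1/11, convergence follows from the alternating series test (terms decrease monotonically to 0).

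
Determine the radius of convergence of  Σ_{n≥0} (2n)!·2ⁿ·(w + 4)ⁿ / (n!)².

The ratio of consecutive coefficients is (2n+1)·(2n+2)/(n+1)² · 2 → 8.
Hence the series converges for |w + 4| < 1/(8) = 1/8, so the radius of convergence is 1/8.

R = 1/8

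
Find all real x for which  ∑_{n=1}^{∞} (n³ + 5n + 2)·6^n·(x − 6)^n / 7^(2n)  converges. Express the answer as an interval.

(-13/6, 85/6)

Ratio test: |a_{n+1}/a_n| = [((n+1)³ + 5(n+1) + 2)/(n³ + 5n + 2)] · 6/49 → 6/49 as n → ∞.
Convergence for |x − 6| · 6/49 < 1, i.e. |x − 6| < 49/6. So R = 49/6.
Endpoint x = 85/6: the terms have absolute value of order n³, which does not tend to 0, so the series diverges by the divergence test.
Check x = -13/6: the terms have absolute value of order n³, which does not tend to 0, so the series diverges by the divergence test.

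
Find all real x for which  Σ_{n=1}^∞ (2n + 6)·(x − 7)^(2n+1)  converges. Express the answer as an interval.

Ratio test: |a_{n+1}/a_n| = (2(n+1) + 6)/(2n + 6) → 1 as n → ∞.
Successive powers of (x − 7) differ by 2, so the series converges when |x − 7|² · 1 < 1, i.e. |x − 7| < √(1) = 1. So R = 1.
When x = 8, the terms have absolute value of order n, which does not tend to 0, so the series diverges by the divergence test.
Endpoint x = 6: the terms do not tend to 0, so the series diverges.

(6, 8)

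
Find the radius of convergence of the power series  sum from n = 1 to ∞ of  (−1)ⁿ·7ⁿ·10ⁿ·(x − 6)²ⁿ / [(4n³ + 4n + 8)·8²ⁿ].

R = 4√70/35

The ratio of consecutive coefficients is [(4n³ + 4n + 8)/(4(n+1)³ + 4(n+1) + 8)] · 7·10/64 → 35/32.
Writing y = (x − 6)², the series in y has radius 32/35, so |x − 6| < √(32/35) and R = 4√70/35.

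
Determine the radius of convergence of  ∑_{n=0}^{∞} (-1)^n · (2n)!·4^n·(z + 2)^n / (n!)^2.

R = 1/16

The ratio of consecutive coefficients is (2n+1)·(2n+2)/(n+1)² · 4 → 16.
Thus R = 1/(16) = 1/16.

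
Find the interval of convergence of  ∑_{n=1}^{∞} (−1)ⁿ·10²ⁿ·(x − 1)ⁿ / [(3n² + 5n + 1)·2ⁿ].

[49/50, 51/50]

The ratio of consecutive coefficients is [(3n² + 5n + 1)/(3(n+1)² + 5(n+1) + 1)] · 100/2 → 50.
The series converges when 50 · |x − 1| < 1, giving R = 1/50.
Check x = 51/50: absolute convergence follows by limit comparison with Σ 1/n².
Endpoint x = 49/50: the terms are on the order of 1/n², so the series converges absolutely by comparison with the p-series (p = 2 > 1).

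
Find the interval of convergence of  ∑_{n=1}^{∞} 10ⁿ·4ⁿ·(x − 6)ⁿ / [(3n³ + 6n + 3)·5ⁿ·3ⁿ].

Apply the ratio test: |a_{n+1}| / |a_n| = [(3n³ + 6n + 3)/(3(n+1)³ + 6(n+1) + 3)] · 10·4/(5·3), which tends to 8/3 as n → ∞.
Thus R = 1/(8/3) = 3/8.
Endpoint x = 51/8: the terms are on the order of 1/n³, so the series converges absolutely by comparison with the p-series (p = 3 > 1).
When x = 45/8, the series is dominated by a constant times Σ 1/n³, which converges (p = 3 > 1).

[45/8, 51/8]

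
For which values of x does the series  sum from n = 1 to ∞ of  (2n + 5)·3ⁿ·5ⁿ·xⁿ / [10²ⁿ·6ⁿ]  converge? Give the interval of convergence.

The ratio of consecutive coefficients is [(2(n+1) + 5)/(2n + 5)] · 3·5/(100·6) → 1/40.
Thus R = 1/(1/40) = 40.
Endpoint x = 40: the terms have absolute value of order n, which does not tend to 0, so the series diverges by the divergence test.
Check x = -40: the terms do not tend to 0, so the series diverges.

(-40, 40)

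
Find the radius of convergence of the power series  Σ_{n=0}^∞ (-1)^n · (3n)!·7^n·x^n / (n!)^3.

Apply the ratio test: |a_{n+1}| / |a_n| = (3n+1)·(3n+2)·(3n+3)/(n+1)³ · 7, which tends to 189 as n → ∞.
Convergence for |x| · 189 < 1, i.e. |x| < 1/189. So R = 1/189.

R = 1/189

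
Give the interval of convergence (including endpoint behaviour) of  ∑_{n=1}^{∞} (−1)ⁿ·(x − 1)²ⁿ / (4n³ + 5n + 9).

Apply the ratio test: |a_{n+1}| / |a_n| = (4n³ + 5n + 9)/(4(n+1)³ + 5(n+1) + 9), which tends to 1 as n → ∞.
Since the exponent of (x − 1) increases by 2 each term, convergence requires |x − 1|² < 1, hence R = 1.
Check x = 2: the series is dominated by a constant times Σ 1/n³, which converges (p = 3 > 1).
Endpoint x = 0: the series is dominated by a constant times Σ 1/n³, which converges (p = 3 > 1).

[0, 2]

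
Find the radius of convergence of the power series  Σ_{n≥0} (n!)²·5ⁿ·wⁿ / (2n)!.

Ratio test: |a_{n+1}/a_n| = (n+1)²/[(2n+1)·(2n+2)] · 5 → 5/4 as n → ∞.
The series converges when 5/4 · |w| < 1, giving R = 4/5.

R = 4/5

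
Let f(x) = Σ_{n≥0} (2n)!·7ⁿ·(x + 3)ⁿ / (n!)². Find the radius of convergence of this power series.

Ratio test: |a_{n+1}/a_n| = (2n+1)·(2n+2)/(n+1)² · 7 → 28 as n → ∞.
Convergence for |x + 3| · 28 < 1, i.e. |x + 3| < 1/28. So R = 1/28.

R = 1/28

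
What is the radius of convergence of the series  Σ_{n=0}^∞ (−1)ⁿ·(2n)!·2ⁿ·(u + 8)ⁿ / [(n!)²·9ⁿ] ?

By the ratio test, |a_{n+1}/a_n| = (2n+1)·(2n+2)/(n+1)² · 2/9 → 8/9.
Thus R = 1/(8/9) = 9/8.

R = 9/8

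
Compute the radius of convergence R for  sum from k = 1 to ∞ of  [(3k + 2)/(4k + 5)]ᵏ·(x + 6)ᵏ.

Applying the root test, |a_k|^(1/k) = (3k + 2)/(4k + 5) → 3/4.
The series converges when 3/4 · |x + 6| < 1, giving R = 4/3.

R = 4/3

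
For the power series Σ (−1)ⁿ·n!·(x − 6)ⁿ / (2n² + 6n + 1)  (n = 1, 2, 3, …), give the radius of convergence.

Ratio test: |a_{n+1}/a_n| = (n+1) · (2n² + 6n + 1)/(2(n+1)² + 6(n+1) + 1) → ∞ as n → ∞.
The ratio grows without bound, so the series diverges whenever (x − 6) ≠ 0; it converges only at x = 6. R = 0.

R = 0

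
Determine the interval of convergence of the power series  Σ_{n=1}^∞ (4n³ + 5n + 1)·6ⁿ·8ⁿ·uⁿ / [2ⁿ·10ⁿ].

(-5/12, 5/12)

By the ratio test, |a_{n+1}/a_n| = [(4(n+1)³ + 5(n+1) + 1)/(4n³ + 5n + 1)] · 6·8/(2·10) → 12/5.
Hence the series converges for |u| < 1/(12/5) = 5/12, so the radius of convergence is 5/12.
Check u = 5/12: the n-th term does not approach 0; divergence by the term test.
At u = -5/12: the terms have absolute value of order n³, which does not tend to 0, so the series diverges by the divergence test.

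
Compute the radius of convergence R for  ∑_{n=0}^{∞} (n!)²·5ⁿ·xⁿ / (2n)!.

Apply the ratio test: |a_{n+1}| / |a_n| = (n+1)²/[(2n+1)·(2n+2)] · 5, which tends to 5/4 as n → ∞.
Hence the series converges for |x| < 1/(5/4) = 4/5, so the radius of convergence is 4/5.

R = 4/5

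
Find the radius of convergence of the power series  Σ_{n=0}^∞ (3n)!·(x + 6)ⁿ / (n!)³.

Ratio test: |a_{n+1}/a_n| = (3n+1)·(3n+2)·(3n+3)/(n+1)³ → 27 as n → ∞.
The series converges when 27 · |x + 6| < 1, giving R = 1/27.

R = 1/27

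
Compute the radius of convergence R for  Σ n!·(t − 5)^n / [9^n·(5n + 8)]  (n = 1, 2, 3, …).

Apply the ratio test: |a_{n+1}| / |a_n| = (n+1) · 1/9 · (5n + 8)/(5(n+1) + 8), which tends to ∞ as n → ∞.
Since the ratio → ∞, the series diverges for every t ≠ 5, and R = 0.

R = 0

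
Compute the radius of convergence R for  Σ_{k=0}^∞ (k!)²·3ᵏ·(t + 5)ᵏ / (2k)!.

R = 4/3

The ratio of consecutive coefficients is (k+1)²/[(2k+1)·(2k+2)] · 3 → 3/4.
The series converges when 3/4 · |t + 5| < 1, giving R = 4/3.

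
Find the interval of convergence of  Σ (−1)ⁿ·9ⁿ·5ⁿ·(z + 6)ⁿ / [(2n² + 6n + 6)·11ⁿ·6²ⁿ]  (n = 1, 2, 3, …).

Ratio test: |a_{n+1}/a_n| = [(2n² + 6n + 6)/(2(n+1)² + 6(n+1) + 6)] · 9·5/(11·36) → 5/44 as n → ∞.
Thus R = 1/(5/44) = 44/5.
At z = 14/5: the terms are on the order of 1/n², so the series converges absolutely by comparison with the p-series (p = 2 > 1).
When z = -74/5, absolute convergence follows by limit comparison with Σ 1/n².

[-74/5, 14/5]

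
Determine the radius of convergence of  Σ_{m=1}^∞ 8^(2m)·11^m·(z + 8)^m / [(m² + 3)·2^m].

By the ratio test, |a_{m+1}/a_m| = [(m² + 3)/((m+1)² + 3)] · 64·11/2 → 352.
The series converges when 352 · |z + 8| < 1, giving R = 1/352.

R = 1/352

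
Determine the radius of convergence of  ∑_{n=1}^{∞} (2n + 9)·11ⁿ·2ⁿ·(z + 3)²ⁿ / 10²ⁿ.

Ratio test: |a_{n+1}/a_n| = [(2(n+1) + 9)/(2n + 9)] · 11·2/100 → 11/50 as n → ∞.
Since the exponent of (z + 3) increases by 2 each term, convergence requires |z + 3|² < 50/11, hence R = 5√22/11.

R = 5√22/11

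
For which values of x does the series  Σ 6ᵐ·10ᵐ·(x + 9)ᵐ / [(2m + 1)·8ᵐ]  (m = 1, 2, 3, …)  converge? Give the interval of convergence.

By the ratio test, |a_{m+1}/a_m| = [(2m + 1)/(2(m+1) + 1)] · 6·10/8 → 15/2.
The series converges when 15/2 · |x + 9| < 1, giving R = 2/15.
Check x = -133/15: the terms behave like c/m; limit comparison with the harmonic series gives divergence.
At x = -137/15: an alternating series whose terms decrease to 0 in absolute value, so it converges by the Leibniz criterion.

[-137/15, -133/15)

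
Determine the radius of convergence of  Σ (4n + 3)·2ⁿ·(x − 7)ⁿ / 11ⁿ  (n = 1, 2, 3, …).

The ratio of consecutive coefficients is [(4(n+1) + 3)/(4n + 3)] · 2/11 → 2/11.
The series converges when 2/11 · |x − 7| < 1, giving R = 11/2.

R = 11/2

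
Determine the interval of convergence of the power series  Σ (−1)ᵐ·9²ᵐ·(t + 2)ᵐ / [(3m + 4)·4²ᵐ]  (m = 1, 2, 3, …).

By the ratio test, |a_{m+1}/a_m| = [(3m + 4)/(3(m+1) + 4)] · 81/16 → 81/16.
The series converges when 81/16 · |t + 2| < 1, giving R = 16/81.
When t = -146/81, the terms alternate in sign and decrease monotonically to 0 in absolute value (size ~ c/m), so the alternating series test gives convergence.
Endpoint t = -178/81: the terms behave like c/m; limit comparison with the harmonic series gives divergence.

(-178/81, -146/81]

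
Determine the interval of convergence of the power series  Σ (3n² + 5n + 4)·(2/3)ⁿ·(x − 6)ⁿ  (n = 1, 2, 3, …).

Ratio test: |a_{n+1}/a_n| = [(3(n+1)² + 5(n+1) + 4)/(3n² + 5n + 4)] · 2/3 → 2/3 as n → ∞.
The series converges when 2/3 · |x − 6| < 1, giving R = 3/2.
Endpoint x = 15/2: the terms have absolute value of order n², which does not tend to 0, so the series diverges by the divergence test.
Endpoint x = 9/2: the terms do not tend to 0, so the series diverges.

(9/2, 15/2)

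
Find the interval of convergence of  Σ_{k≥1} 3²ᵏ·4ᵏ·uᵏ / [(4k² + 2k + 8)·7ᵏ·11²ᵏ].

Ratio test: |a_{k+1}/a_k| = [(4k² + 2k + 8)/(4(k+1)² + 2(k+1) + 8)] · 9·4/(7·121) → 36/847 as k → ∞.
Thus R = 1/(36/847) = 847/36.
Endpoint u = 847/36: absolute convergence follows by limit comparison with Σ 1/k².
At u = -847/36: the terms are on the order of 1/k², so the series converges absolutely by comparison with the p-series (p = 2 > 1).

[-847/36, 847/36]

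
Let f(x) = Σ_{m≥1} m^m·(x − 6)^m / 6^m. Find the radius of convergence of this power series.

By the Cauchy root test, |a_m|^(1/m) = m/6 → ∞.
Since the m-th root of |a_m| is unbounded, the series converges only at x = 6; R = 0.

R = 0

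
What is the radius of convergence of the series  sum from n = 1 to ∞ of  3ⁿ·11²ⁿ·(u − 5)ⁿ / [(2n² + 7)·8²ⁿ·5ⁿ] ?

Apply the ratio test: |a_{n+1}| / |a_n| = [(2n² + 7)/(2(n+1)² + 7)] · 3·121/(64·5), which tends to 363/320 as n → ∞.
The series converges when 363/320 · |u − 5| < 1, giving R = 320/363.

R = 320/363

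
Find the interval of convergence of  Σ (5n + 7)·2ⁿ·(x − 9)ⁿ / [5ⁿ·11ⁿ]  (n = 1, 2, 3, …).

Ratio test: |a_{n+1}/a_n| = [(5(n+1) + 7)/(5n + 7)] · 2/(5·11) → 2/55 as n → ∞.
Hence the series converges for |x − 9| < 1/(2/55) = 55/2, so the radius of convergence is 55/2.
At x = 73/2: the terms do not tend to 0, so the series diverges.
At x = -37/2: the n-th term does not approach 0; divergence by the term test.

(-37/2, 73/2)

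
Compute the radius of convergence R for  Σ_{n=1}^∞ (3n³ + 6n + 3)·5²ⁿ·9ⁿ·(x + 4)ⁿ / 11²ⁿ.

R = 121/225

Apply the ratio test: |a_{n+1}| / |a_n| = [(3(n+1)³ + 6(n+1) + 3)/(3n³ + 6n + 3)] · 25·9/121, which tends to 225/121 as n → ∞.
The series converges when 225/121 · |x + 4| < 1, giving R = 121/225.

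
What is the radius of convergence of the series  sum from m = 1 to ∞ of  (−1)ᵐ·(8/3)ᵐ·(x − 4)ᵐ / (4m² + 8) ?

R = 3/8

The ratio of consecutive coefficients is [(4m² + 8)/(4(m+1)² + 8)] · 8/3 → 8/3.
Thus R = 1/(8/3) = 3/8.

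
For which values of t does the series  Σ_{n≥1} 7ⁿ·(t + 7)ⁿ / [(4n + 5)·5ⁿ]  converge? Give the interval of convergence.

[-54/7, -44/7)

Apply the ratio test: |a_{n+1}| / |a_n| = [(4n + 5)/(4(n+1) + 5)] · 7/5, which tends to 7/5 as n → ∞.
Hence the series converges for |t + 7| < 1/(7/5) = 5/7, so the radius of convergence is 5/7.
When t = -44/7, the terms are asymptotic to a nonzero constant times 1/n, so the series diverges by limit comparison with Σ 1/n.
When t = -54/7, an alternating series whose terms decrease to 0 in absolute value, so it converges by the Leibniz criterion.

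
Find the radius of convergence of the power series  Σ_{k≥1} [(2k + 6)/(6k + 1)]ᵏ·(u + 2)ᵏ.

Root test: |a_k|^(1/k) = (2k + 6)/(6k + 1) → 1/3.
The series converges when 1/3 · |u + 2| < 1, giving R = 3.

R = 3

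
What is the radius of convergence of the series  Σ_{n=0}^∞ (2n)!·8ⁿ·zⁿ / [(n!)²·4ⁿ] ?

R = 1/8

Apply the ratio test: |a_{n+1}| / |a_n| = (2n+1)·(2n+2)/(n+1)² · 8/4, which tends to 8 as n → ∞.
Hence the series converges for |z| < 1/(8) = 1/8, so the radius of convergence is 1/8.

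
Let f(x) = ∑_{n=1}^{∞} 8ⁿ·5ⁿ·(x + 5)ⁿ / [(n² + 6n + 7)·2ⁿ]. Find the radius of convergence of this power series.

By the ratio test, |a_{n+1}/a_n| = [(n² + 6n + 7)/((n+1)² + 6(n+1) + 7)] · 8·5/2 → 20.
The series converges when 20 · |x + 5| < 1, giving R = 1/20.

R = 1/20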